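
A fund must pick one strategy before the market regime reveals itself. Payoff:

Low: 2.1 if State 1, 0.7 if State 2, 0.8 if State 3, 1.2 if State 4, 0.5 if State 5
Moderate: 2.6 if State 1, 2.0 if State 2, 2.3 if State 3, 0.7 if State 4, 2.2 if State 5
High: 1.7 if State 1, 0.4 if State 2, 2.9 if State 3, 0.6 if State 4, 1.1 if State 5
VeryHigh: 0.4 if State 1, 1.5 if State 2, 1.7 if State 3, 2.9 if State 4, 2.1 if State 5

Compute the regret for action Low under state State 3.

2.1

Best payoff under State 3 is 2.9.
Regret = 2.9 − 0.8 = 2.1.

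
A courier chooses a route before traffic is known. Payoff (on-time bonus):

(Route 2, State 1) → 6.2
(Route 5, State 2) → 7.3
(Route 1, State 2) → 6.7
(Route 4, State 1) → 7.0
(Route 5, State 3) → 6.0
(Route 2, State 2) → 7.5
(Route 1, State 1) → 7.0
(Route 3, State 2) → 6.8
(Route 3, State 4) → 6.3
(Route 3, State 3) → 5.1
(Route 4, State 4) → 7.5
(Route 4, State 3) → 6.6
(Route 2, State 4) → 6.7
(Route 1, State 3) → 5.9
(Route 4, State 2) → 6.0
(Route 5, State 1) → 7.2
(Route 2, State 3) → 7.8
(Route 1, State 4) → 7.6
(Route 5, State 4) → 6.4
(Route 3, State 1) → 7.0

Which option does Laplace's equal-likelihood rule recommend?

Route 2

Row averages: Route 1=6.8, Route 2=7.05, Route 3=6.3, Route 4=6.775, Route 5=6.725
Highest average = 7.05 → Route 2.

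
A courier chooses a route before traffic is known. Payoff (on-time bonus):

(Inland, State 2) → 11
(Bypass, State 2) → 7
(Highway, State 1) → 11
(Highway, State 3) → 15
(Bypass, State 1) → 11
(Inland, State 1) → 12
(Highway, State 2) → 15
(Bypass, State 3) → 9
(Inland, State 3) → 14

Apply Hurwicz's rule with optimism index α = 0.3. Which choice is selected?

Highway: 0.3·15 + 0.7·11 = 12.2
Inland: 0.3·14 + 0.7·11 = 11.9
Bypass: 0.3·11 + 0.7·7 = 8.2
Highest Hurwicz score = 12.2 → Highway.

Highway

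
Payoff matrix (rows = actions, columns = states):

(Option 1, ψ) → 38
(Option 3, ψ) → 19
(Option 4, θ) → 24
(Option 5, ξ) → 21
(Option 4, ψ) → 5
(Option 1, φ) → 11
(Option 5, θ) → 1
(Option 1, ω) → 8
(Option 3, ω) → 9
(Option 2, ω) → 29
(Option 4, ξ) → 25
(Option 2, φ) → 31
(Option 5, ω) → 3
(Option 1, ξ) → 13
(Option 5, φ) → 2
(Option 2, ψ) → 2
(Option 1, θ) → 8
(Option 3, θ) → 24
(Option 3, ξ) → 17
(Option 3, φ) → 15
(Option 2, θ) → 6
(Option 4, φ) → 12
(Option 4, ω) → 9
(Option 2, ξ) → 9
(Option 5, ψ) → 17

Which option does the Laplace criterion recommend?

Option 3

Row averages: Option 1=15.6, Option 2=15.4, Option 3=16.8, Option 4=15, Option 5=8.8
Highest average = 16.8 → Option 3.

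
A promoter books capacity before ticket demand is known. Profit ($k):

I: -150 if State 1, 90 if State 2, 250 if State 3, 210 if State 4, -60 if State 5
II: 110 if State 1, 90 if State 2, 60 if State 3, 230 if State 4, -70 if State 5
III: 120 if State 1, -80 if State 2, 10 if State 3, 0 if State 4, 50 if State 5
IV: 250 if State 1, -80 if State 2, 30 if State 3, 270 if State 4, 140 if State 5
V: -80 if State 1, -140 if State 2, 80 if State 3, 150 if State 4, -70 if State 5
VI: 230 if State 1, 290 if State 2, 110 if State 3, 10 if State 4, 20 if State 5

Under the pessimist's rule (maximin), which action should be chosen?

Row minima: I=-150, II=-70, III=-80, IV=-80, V=-140, VI=10
Best worst-case = 10 → VI.

VI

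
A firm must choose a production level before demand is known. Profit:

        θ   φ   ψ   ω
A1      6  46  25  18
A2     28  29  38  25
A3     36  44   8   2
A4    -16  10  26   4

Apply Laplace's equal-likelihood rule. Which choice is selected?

Row averages: A1=23.75, A2=30, A3=22.5, A4=6
Highest average = 30 → A2.

A2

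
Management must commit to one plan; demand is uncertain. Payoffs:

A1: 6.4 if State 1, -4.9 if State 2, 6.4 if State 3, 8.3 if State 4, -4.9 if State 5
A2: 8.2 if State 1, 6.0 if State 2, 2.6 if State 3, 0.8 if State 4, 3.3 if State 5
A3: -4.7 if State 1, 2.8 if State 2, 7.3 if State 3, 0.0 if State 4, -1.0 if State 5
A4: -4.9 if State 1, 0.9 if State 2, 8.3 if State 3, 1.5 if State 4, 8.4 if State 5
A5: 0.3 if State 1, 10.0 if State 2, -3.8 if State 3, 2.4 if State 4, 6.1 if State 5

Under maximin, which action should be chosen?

A2

Row minima: A1=-4.9, A2=0.8, A3=-4.7, A4=-4.9, A5=-3.8
Best worst-case = 0.8 → A2.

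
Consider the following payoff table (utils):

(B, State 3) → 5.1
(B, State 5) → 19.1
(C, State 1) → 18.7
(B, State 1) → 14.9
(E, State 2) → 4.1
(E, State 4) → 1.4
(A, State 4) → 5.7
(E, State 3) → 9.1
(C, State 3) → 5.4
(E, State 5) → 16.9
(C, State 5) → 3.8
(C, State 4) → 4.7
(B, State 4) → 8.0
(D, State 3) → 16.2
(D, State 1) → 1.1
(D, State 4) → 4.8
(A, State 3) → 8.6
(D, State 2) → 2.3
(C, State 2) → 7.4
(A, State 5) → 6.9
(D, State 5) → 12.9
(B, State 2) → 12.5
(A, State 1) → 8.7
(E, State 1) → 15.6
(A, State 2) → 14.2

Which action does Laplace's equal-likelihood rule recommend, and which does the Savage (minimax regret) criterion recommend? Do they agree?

Row averages: A=8.82, B=11.92, C=8, D=7.46, E=9.42
Highest average = 11.92 → B.
Column bests: State 1=18.7, State 2=14.2, State 3=16.2, State 4=8.0, State 5=19.1.
A regrets: 10.0, 0.0, 7.6, 2.3, 12.2 → max 12.2
B regrets: 3.8, 1.7, 11.1, 0.0, 0.0 → max 11.1
C regrets: 0.0, 6.8, 10.8, 3.3, 15.3 → max 15.3
D regrets: 17.6, 11.9, 0.0, 3.2, 6.2 → max 17.6
E regrets: 3.1, 10.1, 7.1, 6.6, 2.2 → max 10.1
Smallest max regret = 10.1 → E.

laplace → B; minimax regret → E (disagree)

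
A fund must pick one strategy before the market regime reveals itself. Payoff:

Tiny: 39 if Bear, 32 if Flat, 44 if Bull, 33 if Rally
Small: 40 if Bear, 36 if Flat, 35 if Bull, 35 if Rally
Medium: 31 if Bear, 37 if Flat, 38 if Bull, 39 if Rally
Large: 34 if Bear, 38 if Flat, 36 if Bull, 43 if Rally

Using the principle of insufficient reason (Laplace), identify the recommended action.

Row averages: Tiny=37, Small=36.5, Medium=36.25, Large=37.75
Highest average = 37.75 → Large.

Large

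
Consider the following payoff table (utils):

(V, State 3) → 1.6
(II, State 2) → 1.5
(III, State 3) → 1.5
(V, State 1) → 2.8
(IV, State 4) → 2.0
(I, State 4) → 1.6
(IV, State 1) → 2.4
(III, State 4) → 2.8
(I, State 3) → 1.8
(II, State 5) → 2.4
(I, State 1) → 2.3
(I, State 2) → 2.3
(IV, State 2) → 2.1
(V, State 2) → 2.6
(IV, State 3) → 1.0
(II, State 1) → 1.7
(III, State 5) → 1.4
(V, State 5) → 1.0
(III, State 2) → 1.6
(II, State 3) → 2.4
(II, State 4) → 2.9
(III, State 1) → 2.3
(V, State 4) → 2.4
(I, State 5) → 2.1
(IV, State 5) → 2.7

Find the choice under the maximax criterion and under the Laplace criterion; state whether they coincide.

maximax → II; laplace → II (agree)

Row maxima: I=2.3, II=2.9, III=2.8, IV=2.7, V=2.8
Best best-case = 2.9 → II.
Row averages: I=2.02, II=2.18, III=1.92, IV=2.04, V=2.08
Highest average = 2.18 → II.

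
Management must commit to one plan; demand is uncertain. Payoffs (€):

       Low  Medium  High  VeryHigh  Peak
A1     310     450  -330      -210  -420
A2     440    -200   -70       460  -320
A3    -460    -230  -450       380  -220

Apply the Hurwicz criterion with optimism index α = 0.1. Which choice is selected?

A2

A1: 0.1·450 + 0.9·(-420) = -333
A2: 0.1·460 + 0.9·(-320) = -242
A3: 0.1·380 + 0.9·(-460) = -376
Highest Hurwicz score = -242 → A2.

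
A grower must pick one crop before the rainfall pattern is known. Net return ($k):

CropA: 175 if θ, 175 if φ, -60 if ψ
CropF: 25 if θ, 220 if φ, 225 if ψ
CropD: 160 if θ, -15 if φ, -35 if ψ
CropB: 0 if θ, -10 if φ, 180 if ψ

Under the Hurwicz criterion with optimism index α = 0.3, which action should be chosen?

CropA: 0.3·175 + 0.7·(-60) = 10.5
CropF: 0.3·225 + 0.7·25 = 85
CropD: 0.3·160 + 0.7·(-35) = 23.5
CropB: 0.3·180 + 0.7·(-10) = 47
Highest Hurwicz score = 85 → CropF.

CropF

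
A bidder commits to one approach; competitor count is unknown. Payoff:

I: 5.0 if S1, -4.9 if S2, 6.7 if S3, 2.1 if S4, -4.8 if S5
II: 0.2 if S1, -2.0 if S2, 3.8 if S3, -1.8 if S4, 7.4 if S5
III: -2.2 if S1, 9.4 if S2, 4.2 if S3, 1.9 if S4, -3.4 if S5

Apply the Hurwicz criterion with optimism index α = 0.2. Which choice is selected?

I: 0.2·6.7 + 0.8·(-4.9) = -2.58
II: 0.2·7.4 + 0.8·(-2.0) = -0.12
III: 0.2·9.4 + 0.8·(-3.4) = -0.84
Highest Hurwicz score = -0.12 → II.

II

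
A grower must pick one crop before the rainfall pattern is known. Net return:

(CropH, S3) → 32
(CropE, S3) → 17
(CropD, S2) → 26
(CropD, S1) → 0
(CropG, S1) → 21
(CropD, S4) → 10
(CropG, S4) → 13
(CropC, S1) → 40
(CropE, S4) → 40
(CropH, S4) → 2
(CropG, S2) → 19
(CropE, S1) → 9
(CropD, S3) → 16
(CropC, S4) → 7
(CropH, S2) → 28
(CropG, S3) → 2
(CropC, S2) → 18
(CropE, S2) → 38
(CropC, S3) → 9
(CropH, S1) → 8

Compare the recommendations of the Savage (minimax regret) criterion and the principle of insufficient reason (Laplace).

Column bests: S1=40, S2=38, S3=32, S4=40.
CropG regrets: 19, 19, 30, 27 → max 30
CropC regrets: 0, 20, 23, 33 → max 33
CropE regrets: 31, 0, 15, 0 → max 31
CropH regrets: 32, 10, 0, 38 → max 38
CropD regrets: 40, 12, 16, 30 → max 40
Smallest max regret = 30 → CropG.
Row averages: CropG=13.75, CropC=18.5, CropE=26, CropH=17.5, CropD=13
Highest average = 26 → CropE.

minimax regret → CropG; laplace → CropE (disagree)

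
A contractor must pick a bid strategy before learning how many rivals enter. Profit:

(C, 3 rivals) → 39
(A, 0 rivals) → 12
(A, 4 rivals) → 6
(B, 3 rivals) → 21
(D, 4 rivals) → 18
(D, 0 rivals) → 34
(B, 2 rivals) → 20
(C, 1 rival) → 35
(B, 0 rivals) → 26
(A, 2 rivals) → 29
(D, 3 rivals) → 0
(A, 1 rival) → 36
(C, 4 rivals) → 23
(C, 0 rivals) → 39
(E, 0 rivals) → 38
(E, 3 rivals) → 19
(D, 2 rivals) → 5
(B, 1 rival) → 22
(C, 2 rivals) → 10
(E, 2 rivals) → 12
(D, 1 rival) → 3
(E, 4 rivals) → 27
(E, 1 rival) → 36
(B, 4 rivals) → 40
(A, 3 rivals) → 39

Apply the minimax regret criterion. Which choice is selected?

B

Column bests: 0 rivals=39, 1 rival=36, 2 rivals=29, 3 rivals=39, 4 rivals=40.
A regrets: 27, 0, 0, 0, 34 → max 34
B regrets: 13, 14, 9, 18, 0 → max 18
C regrets: 0, 1, 19, 0, 17 → max 19
D regrets: 5, 33, 24, 39, 22 → max 39
E regrets: 1, 0, 17, 20, 13 → max 20
Smallest max regret = 18 → B.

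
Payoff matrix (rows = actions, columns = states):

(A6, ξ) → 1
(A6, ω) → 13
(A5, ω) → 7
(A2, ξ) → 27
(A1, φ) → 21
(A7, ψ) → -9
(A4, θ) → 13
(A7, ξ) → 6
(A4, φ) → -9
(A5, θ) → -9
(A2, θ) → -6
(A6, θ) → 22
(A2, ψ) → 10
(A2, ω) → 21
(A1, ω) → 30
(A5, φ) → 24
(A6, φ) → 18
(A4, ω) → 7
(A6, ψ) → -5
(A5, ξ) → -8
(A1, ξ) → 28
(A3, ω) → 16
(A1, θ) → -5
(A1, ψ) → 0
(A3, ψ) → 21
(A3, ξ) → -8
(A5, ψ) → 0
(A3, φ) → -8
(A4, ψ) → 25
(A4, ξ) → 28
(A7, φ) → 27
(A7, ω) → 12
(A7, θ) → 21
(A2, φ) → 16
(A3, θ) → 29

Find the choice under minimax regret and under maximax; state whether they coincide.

Column bests: θ=29, φ=27, ψ=25, ω=30, ξ=28.
A1 regrets: 34, 6, 25, 0, 0 → max 34
A2 regrets: 35, 11, 15, 9, 1 → max 35
A3 regrets: 0, 35, 4, 14, 36 → max 36
A4 regrets: 16, 36, 0, 23, 0 → max 36
A5 regrets: 38, 3, 25, 23, 36 → max 38
A6 regrets: 7, 9, 30, 17, 27 → max 30
A7 regrets: 8, 0, 34, 18, 22 → max 34
Smallest max regret = 30 → A6.
Row maxima: A1=30, A2=27, A3=29, A4=28, A5=24, A6=22, A7=27
Best best-case = 30 → A1.

minimax regret → A6; maximax → A1 (disagree)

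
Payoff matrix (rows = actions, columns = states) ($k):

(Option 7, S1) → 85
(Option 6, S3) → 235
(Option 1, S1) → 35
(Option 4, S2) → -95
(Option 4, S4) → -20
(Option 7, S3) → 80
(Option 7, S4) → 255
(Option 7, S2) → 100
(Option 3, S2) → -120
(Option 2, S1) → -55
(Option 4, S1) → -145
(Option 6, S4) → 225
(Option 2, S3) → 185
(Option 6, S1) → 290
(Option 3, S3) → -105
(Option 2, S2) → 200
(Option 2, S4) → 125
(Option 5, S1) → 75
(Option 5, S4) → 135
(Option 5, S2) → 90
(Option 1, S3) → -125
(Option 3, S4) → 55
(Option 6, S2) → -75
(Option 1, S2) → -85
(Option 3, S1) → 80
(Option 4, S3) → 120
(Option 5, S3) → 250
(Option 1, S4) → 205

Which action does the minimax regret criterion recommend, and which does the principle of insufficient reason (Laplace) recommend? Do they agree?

minimax regret → Option 7; laplace → Option 6 (disagree)

Column bests: S1=290, S2=200, S3=250, S4=255.
Option 1 regrets: 255, 285, 375, 50 → max 375
Option 2 regrets: 345, 0, 65, 130 → max 345
Option 3 regrets: 210, 320, 355, 200 → max 355
Option 4 regrets: 435, 295, 130, 275 → max 435
Option 5 regrets: 215, 110, 0, 120 → max 215
Option 6 regrets: 0, 275, 15, 30 → max 275
Option 7 regrets: 205, 100, 170, 0 → max 205
Smallest max regret = 205 → Option 7.
Row averages: Option 1=7.5, Option 2=113.75, Option 3=-22.5, Option 4=-35, Option 5=137.5, Option 6=168.75, Option 7=130
Highest average = 168.75 → Option 6.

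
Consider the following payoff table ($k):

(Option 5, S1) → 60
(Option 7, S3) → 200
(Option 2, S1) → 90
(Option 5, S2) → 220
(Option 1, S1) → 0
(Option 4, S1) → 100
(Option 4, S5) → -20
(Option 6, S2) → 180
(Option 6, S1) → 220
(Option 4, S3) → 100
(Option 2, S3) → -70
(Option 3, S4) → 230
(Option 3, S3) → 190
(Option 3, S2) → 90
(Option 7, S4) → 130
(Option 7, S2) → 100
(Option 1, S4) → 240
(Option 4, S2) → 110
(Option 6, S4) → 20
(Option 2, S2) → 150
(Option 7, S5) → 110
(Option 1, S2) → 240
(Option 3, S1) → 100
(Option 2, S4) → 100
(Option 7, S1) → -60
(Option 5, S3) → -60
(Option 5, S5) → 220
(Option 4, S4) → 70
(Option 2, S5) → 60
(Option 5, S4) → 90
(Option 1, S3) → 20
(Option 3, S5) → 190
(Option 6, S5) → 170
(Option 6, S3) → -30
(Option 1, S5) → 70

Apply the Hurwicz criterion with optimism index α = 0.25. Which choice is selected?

Option 1: 0.25·240 + 0.75·0 = 60
Option 2: 0.25·150 + 0.75·(-70) = -15
Option 3: 0.25·230 + 0.75·90 = 125
Option 4: 0.25·110 + 0.75·(-20) = 12.5
Option 5: 0.25·220 + 0.75·(-60) = 10
Option 6: 0.25·220 + 0.75·(-30) = 32.5
Option 7: 0.25·200 + 0.75·(-60) = 5
Highest Hurwicz score = 125 → Option 3.

Option 3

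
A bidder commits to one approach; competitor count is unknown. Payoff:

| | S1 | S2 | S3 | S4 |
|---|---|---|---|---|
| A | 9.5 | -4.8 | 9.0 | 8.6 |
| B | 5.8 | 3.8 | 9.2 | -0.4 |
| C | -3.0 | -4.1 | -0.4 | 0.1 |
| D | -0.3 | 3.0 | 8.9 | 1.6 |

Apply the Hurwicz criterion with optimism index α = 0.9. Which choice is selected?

B

A: 0.9·9.5 + 0.1·(-4.8) = 8.07
B: 0.9·9.2 + 0.1·(-0.4) = 8.24
C: 0.9·0.1 + 0.1·(-4.1) = -0.32
D: 0.9·8.9 + 0.1·(-0.3) = 7.98
Highest Hurwicz score = 8.24 → B.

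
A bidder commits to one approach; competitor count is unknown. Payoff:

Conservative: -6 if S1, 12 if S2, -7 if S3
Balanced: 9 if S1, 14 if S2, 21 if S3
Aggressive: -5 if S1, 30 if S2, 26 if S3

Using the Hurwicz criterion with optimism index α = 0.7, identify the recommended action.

Conservative: 0.7·12 + 0.3·(-7) = 6.3
Balanced: 0.7·21 + 0.3·9 = 17.4
Aggressive: 0.7·30 + 0.3·(-5) = 19.5
Highest Hurwicz score = 19.5 → Aggressive.

Aggressive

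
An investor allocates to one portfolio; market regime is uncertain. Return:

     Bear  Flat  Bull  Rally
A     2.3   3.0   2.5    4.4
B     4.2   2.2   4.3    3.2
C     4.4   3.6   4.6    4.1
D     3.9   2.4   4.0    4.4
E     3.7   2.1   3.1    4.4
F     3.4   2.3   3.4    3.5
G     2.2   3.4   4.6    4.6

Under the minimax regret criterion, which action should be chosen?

Column bests: Bear=4.4, Flat=3.6, Bull=4.6, Rally=4.6.
A regrets: 2.1, 0.6, 2.1, 0.2 → max 2.1
B regrets: 0.2, 1.4, 0.3, 1.4 → max 1.4
C regrets: 0.0, 0.0, 0.0, 0.5 → max 0.5
D regrets: 0.5, 1.2, 0.6, 0.2 → max 1.2
E regrets: 0.7, 1.5, 1.5, 0.2 → max 1.5
F regrets: 1.0, 1.3, 1.2, 1.1 → max 1.3
G regrets: 2.2, 0.2, 0.0, 0.0 → max 2.2
Smallest max regret = 0.5 → C.

C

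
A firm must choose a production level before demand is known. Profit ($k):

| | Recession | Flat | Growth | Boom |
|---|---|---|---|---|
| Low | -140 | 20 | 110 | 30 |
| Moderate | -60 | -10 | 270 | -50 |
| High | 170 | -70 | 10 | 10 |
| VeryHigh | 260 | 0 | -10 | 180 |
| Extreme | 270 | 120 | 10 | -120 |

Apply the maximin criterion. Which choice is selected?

VeryHigh

Row minima: Low=-140, Moderate=-60, High=-70, VeryHigh=-10, Extreme=-120
Best worst-case = -10 → VeryHigh.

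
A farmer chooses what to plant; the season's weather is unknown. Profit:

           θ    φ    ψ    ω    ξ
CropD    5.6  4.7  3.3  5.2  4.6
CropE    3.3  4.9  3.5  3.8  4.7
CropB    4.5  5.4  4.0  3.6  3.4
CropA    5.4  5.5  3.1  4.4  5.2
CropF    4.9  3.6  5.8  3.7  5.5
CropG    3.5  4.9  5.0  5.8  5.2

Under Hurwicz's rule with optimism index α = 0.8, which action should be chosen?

CropF

CropD: 0.8·5.6 + 0.2·3.3 = 5.14
CropE: 0.8·4.9 + 0.2·3.3 = 4.58
CropB: 0.8·5.4 + 0.2·3.4 = 5
CropA: 0.8·5.5 + 0.2·3.1 = 5.02
CropF: 0.8·5.8 + 0.2·3.6 = 5.36
CropG: 0.8·5.8 + 0.2·3.5 = 5.34
Highest Hurwicz score = 5.36 → CropF.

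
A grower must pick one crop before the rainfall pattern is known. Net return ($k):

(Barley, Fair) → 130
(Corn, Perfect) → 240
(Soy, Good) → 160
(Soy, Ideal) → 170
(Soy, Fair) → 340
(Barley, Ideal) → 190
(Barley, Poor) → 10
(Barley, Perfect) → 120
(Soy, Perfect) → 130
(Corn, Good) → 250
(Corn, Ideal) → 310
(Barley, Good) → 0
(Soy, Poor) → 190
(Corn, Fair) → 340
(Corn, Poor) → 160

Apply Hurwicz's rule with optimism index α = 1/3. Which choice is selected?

Corn

Corn: 1/3·340 + 2/3·160 = 220
Soy: 1/3·340 + 2/3·130 = 200
Barley: 1/3·190 + 2/3·0 = 190/3
Highest Hurwicz score = 220 → Corn.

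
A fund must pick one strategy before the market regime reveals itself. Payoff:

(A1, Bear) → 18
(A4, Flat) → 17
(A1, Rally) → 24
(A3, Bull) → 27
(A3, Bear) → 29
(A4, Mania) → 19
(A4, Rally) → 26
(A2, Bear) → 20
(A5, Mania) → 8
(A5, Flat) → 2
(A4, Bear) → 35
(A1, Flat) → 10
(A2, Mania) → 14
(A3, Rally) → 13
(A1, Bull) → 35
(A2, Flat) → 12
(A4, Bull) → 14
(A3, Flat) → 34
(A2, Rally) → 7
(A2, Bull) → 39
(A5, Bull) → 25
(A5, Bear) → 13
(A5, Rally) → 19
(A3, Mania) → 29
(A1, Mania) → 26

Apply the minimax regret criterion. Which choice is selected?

Column bests: Bear=35, Flat=34, Bull=39, Rally=26, Mania=29.
A1 regrets: 17, 24, 4, 2, 3 → max 24
A2 regrets: 15, 22, 0, 19, 15 → max 22
A3 regrets: 6, 0, 12, 13, 0 → max 13
A4 regrets: 0, 17, 25, 0, 10 → max 25
A5 regrets: 22, 32, 14, 7, 21 → max 32
Smallest max regret = 13 → A3.

A3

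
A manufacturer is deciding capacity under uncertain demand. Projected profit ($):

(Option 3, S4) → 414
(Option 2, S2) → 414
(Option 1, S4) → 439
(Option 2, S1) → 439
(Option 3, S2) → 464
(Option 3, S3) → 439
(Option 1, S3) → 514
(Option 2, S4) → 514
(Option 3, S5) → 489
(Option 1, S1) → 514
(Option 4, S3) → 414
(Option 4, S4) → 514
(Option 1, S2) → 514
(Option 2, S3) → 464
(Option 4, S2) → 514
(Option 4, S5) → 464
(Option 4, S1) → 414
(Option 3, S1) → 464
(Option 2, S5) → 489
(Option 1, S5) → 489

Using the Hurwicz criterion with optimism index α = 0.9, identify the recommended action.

Option 1

Option 1: 0.9·514 + 0.1·439 = 506.5
Option 2: 0.9·514 + 0.1·414 = 504
Option 3: 0.9·489 + 0.1·414 = 481.5
Option 4: 0.9·514 + 0.1·414 = 504
Highest Hurwicz score = 506.5 → Option 1.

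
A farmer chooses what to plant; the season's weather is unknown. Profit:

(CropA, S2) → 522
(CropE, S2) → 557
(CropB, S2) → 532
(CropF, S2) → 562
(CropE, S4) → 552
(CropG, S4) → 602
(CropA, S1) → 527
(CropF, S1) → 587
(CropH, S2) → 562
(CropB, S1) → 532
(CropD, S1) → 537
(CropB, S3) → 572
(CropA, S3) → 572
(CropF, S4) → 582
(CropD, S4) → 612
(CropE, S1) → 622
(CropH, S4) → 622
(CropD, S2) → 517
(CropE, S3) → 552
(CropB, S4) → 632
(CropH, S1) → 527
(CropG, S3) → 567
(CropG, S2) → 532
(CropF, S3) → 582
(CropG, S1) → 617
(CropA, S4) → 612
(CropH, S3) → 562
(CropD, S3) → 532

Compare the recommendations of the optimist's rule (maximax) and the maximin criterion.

maximax → CropB; maximin → CropF (disagree)

Row maxima: CropH=622, CropB=632, CropA=612, CropG=617, CropE=622, CropD=612, CropF=587
Best best-case = 632 → CropB.
Row minima: CropH=527, CropB=532, CropA=522, CropG=532, CropE=552, CropD=517, CropF=562
Best worst-case = 562 → CropF.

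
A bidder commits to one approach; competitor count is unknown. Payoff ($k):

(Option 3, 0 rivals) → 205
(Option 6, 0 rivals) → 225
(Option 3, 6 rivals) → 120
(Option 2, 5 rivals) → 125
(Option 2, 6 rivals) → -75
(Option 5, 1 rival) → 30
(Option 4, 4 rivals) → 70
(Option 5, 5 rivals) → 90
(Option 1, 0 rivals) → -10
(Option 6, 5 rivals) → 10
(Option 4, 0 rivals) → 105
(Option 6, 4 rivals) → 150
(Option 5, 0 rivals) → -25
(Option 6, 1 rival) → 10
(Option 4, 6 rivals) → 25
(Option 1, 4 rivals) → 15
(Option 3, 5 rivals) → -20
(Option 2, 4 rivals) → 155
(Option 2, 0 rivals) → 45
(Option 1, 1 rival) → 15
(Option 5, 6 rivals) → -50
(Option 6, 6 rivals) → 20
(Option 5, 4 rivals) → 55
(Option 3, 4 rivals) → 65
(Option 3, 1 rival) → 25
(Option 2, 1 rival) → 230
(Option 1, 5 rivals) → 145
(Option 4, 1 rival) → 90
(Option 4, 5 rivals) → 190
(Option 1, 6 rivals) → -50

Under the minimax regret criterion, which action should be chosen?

Column bests: 0 rivals=225, 1 rival=230, 4 rivals=155, 5 rivals=190, 6 rivals=120.
Option 1 regrets: 235, 215, 140, 45, 170 → max 235
Option 2 regrets: 180, 0, 0, 65, 195 → max 195
Option 3 regrets: 20, 205, 90, 210, 0 → max 210
Option 4 regrets: 120, 140, 85, 0, 95 → max 140
Option 5 regrets: 250, 200, 100, 100, 170 → max 250
Option 6 regrets: 0, 220, 5, 180, 100 → max 220
Smallest max regret = 140 → Option 4.

Option 4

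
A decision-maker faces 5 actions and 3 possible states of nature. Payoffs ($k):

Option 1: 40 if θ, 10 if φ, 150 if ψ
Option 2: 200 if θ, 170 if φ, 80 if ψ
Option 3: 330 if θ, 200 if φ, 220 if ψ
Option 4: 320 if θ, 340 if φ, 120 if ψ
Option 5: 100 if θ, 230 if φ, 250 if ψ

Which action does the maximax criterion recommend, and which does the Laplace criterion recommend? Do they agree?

maximax → Option 4; laplace → Option 4 (agree)

Row maxima: Option 1=150, Option 2=200, Option 3=330, Option 4=340, Option 5=250
Best best-case = 340 → Option 4.
Row averages: Option 1=200/3, Option 2=150, Option 3=250, Option 4=260, Option 5=580/3
Highest average = 260 → Option 4.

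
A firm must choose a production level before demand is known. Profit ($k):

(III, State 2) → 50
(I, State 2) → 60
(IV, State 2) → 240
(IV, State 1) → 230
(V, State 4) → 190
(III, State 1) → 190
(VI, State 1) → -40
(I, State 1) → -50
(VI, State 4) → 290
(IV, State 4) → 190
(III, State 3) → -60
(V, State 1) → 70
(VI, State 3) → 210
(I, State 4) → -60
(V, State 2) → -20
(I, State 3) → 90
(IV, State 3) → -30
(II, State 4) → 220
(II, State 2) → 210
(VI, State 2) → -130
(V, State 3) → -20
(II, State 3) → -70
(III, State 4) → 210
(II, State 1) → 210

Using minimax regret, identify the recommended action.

IV

Column bests: State 1=230, State 2=240, State 3=210, State 4=290.
I regrets: 280, 180, 120, 350 → max 350
II regrets: 20, 30, 280, 70 → max 280
III regrets: 40, 190, 270, 80 → max 270
IV regrets: 0, 0, 240, 100 → max 240
V regrets: 160, 260, 230, 100 → max 260
VI regrets: 270, 370, 0, 0 → max 370
Smallest max regret = 240 → IV.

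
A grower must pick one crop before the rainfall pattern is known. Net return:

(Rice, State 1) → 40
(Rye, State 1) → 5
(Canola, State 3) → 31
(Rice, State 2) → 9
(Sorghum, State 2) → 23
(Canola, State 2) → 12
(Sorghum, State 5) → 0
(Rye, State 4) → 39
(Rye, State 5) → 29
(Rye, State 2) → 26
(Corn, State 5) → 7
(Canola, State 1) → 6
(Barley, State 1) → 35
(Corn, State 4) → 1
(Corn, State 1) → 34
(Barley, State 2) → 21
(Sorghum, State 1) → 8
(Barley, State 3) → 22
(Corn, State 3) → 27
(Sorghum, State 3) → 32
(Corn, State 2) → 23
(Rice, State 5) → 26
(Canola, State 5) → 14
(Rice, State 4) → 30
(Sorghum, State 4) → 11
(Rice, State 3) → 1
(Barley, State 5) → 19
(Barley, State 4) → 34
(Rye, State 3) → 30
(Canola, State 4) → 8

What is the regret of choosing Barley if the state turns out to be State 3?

10

Best payoff under State 3 is 32.
Regret = 32 − 22 = 10.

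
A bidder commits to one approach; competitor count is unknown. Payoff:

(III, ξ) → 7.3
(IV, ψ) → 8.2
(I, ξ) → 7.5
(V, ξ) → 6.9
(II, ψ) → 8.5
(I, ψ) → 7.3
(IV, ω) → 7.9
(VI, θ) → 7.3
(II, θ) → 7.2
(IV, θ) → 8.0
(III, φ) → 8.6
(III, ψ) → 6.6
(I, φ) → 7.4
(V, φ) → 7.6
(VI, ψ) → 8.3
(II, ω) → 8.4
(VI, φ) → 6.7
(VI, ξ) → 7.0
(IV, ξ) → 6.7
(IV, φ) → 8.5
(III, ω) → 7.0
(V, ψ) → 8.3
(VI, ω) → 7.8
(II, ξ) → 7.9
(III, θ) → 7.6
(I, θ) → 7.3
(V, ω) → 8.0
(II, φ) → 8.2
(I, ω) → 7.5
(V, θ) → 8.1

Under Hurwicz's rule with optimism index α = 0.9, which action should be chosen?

III

I: 0.9·7.5 + 0.1·7.3 = 7.48
II: 0.9·8.5 + 0.1·7.2 = 8.37
III: 0.9·8.6 + 0.1·6.6 = 8.4
IV: 0.9·8.5 + 0.1·6.7 = 8.32
V: 0.9·8.3 + 0.1·6.9 = 8.16
VI: 0.9·8.3 + 0.1·6.7 = 8.14
Highest Hurwicz score = 8.4 → III.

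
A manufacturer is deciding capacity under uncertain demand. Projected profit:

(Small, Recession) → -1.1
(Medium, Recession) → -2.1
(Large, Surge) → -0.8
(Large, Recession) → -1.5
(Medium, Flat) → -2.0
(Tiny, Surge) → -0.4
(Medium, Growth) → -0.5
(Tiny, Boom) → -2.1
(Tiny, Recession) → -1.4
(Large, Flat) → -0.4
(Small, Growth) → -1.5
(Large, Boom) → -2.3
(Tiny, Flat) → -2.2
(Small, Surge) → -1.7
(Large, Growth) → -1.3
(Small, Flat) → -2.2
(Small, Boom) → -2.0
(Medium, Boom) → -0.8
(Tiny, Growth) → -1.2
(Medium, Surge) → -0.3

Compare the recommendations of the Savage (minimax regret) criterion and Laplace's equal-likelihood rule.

Column bests: Recession=-1.1, Flat=-0.4, Growth=-0.5, Boom=-0.8, Surge=-0.3.
Tiny regrets: 0.3, 1.8, 0.7, 1.3, 0.1 → max 1.8
Small regrets: 0.0, 1.8, 1.0, 1.2, 1.4 → max 1.8
Medium regrets: 1.0, 1.6, 0.0, 0.0, 0.0 → max 1.6
Large regrets: 0.4, 0.0, 0.8, 1.5, 0.5 → max 1.5
Smallest max regret = 1.5 → Large.
Row averages: Tiny=-1.46, Small=-1.7, Medium=-1.14, Large=-1.26
Highest average = -1.14 → Medium.

minimax regret → Large; laplace → Medium (disagree)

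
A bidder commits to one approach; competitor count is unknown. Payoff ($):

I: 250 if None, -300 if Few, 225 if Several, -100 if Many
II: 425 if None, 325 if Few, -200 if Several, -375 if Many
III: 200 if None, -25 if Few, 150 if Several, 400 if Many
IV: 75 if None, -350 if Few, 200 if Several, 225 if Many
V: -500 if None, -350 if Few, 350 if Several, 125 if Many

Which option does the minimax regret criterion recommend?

Column bests: None=425, Few=325, Several=350, Many=400.
I regrets: 175, 625, 125, 500 → max 625
II regrets: 0, 0, 550, 775 → max 775
III regrets: 225, 350, 200, 0 → max 350
IV regrets: 350, 675, 150, 175 → max 675
V regrets: 925, 675, 0, 275 → max 925
Smallest max regret = 350 → III.

III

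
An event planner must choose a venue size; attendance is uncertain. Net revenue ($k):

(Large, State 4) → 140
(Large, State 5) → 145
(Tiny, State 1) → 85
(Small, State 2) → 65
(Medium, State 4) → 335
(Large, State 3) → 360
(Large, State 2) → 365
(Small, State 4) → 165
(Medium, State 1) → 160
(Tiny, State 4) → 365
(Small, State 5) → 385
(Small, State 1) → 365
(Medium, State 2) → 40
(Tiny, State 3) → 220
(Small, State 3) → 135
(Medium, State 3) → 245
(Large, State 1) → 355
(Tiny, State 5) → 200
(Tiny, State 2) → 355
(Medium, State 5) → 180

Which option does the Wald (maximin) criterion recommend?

Large

Row minima: Tiny=85, Small=65, Medium=40, Large=140
Best worst-case = 140 → Large.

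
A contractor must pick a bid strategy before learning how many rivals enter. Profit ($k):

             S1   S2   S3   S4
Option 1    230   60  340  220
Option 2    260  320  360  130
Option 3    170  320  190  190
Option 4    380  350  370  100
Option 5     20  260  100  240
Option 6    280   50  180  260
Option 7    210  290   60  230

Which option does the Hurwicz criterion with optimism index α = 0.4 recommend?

Option 3

Option 1: 0.4·340 + 0.6·60 = 172
Option 2: 0.4·360 + 0.6·130 = 222
Option 3: 0.4·320 + 0.6·170 = 230
Option 4: 0.4·380 + 0.6·100 = 212
Option 5: 0.4·260 + 0.6·20 = 116
Option 6: 0.4·280 + 0.6·50 = 142
Option 7: 0.4·290 + 0.6·60 = 152
Highest Hurwicz score = 230 → Option 3.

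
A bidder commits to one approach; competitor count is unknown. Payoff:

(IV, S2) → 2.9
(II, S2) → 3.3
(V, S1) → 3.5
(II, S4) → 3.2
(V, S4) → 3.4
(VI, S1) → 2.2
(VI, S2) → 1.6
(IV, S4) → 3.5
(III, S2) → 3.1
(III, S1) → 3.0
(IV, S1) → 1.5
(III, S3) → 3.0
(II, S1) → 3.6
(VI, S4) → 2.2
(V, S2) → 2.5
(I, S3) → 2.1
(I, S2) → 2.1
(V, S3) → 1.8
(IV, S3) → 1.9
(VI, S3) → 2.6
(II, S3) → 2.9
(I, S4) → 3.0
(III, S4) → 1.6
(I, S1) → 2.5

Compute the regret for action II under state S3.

Best payoff under S3 is 3.0.
Regret = 3.0 − 2.9 = 0.1.

0.1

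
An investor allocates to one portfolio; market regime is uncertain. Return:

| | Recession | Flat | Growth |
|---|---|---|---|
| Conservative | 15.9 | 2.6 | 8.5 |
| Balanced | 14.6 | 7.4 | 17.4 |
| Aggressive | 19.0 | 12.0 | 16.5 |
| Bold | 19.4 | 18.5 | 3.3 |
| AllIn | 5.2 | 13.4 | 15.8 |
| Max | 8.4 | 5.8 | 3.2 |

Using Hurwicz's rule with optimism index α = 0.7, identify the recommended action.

Conservative: 0.7·15.9 + 0.3·2.6 = 11.91
Balanced: 0.7·17.4 + 0.3·7.4 = 14.4
Aggressive: 0.7·19.0 + 0.3·12.0 = 16.9
Bold: 0.7·19.4 + 0.3·3.3 = 14.57
AllIn: 0.7·15.8 + 0.3·5.2 = 12.62
Max: 0.7·8.4 + 0.3·3.2 = 6.84
Highest Hurwicz score = 16.9 → Aggressive.

Aggressive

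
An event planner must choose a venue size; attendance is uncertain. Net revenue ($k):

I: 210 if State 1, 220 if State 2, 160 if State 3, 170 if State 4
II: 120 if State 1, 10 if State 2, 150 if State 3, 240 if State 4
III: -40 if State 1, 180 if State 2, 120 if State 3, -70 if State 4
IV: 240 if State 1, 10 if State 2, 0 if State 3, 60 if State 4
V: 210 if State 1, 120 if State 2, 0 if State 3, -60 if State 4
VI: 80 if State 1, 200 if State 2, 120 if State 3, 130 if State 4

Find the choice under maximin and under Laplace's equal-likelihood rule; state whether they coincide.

maximin → I; laplace → I (agree)

Row minima: I=160, II=10, III=-70, IV=0, V=-60, VI=80
Best worst-case = 160 → I.
Row averages: I=190, II=130, III=47.5, IV=77.5, V=67.5, VI=132.5
Highest average = 190 → I.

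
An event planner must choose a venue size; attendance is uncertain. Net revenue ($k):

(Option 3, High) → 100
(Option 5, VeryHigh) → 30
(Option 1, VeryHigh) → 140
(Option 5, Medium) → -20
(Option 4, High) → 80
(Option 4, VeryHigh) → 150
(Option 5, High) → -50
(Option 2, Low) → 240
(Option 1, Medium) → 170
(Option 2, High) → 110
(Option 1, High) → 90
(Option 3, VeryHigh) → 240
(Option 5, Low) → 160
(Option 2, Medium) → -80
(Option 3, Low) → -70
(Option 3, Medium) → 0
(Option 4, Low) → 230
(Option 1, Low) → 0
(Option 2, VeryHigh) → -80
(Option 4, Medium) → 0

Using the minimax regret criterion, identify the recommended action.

Option 4

Column bests: Low=240, Medium=170, High=110, VeryHigh=240.
Option 1 regrets: 240, 0, 20, 100 → max 240
Option 2 regrets: 0, 250, 0, 320 → max 320
Option 3 regrets: 310, 170, 10, 0 → max 310
Option 4 regrets: 10, 170, 30, 90 → max 170
Option 5 regrets: 80, 190, 160, 210 → max 210
Smallest max regret = 170 → Option 4.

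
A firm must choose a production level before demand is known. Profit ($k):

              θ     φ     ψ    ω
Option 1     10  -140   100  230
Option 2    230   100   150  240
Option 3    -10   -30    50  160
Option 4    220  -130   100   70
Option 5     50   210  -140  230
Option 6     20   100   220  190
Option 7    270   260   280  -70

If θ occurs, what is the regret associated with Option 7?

Best payoff under θ is 270.
Regret = 270 − 270 = 0.

0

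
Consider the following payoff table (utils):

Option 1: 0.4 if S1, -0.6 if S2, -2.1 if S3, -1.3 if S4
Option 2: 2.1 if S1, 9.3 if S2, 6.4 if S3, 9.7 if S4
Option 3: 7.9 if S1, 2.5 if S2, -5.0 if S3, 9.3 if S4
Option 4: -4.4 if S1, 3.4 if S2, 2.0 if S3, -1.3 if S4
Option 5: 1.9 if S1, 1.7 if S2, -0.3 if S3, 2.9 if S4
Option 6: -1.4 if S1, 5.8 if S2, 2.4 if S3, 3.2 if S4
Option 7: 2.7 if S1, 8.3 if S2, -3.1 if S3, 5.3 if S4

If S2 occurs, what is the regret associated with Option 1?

Best payoff under S2 is 9.3.
Regret = 9.3 − (-0.6) = 9.9.

9.9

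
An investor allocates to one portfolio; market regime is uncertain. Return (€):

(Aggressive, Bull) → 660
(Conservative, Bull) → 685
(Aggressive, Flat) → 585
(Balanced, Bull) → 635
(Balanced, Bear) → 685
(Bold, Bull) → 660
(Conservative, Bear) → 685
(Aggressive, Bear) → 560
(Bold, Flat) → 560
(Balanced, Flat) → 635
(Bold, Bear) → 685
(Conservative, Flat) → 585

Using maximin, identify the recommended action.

Row minima: Conservative=585, Balanced=635, Aggressive=560, Bold=560
Best worst-case = 635 → Balanced.

Balanced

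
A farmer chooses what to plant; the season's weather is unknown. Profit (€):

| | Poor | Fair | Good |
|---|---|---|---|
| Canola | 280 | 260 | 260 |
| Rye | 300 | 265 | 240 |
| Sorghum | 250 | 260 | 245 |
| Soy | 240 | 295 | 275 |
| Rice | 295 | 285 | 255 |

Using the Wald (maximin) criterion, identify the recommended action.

Row minima: Canola=260, Rye=240, Sorghum=245, Soy=240, Rice=255
Best worst-case = 260 → Canola.

Canola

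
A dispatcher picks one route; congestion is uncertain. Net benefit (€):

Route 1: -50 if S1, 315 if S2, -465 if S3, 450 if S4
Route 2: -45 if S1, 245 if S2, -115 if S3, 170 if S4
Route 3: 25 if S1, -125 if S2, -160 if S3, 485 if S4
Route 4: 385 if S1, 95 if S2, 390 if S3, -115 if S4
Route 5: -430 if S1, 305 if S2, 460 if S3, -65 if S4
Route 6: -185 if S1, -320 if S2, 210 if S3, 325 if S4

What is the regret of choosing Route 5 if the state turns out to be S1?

815

Best payoff under S1 is 385.
Regret = 385 − (-430) = 815.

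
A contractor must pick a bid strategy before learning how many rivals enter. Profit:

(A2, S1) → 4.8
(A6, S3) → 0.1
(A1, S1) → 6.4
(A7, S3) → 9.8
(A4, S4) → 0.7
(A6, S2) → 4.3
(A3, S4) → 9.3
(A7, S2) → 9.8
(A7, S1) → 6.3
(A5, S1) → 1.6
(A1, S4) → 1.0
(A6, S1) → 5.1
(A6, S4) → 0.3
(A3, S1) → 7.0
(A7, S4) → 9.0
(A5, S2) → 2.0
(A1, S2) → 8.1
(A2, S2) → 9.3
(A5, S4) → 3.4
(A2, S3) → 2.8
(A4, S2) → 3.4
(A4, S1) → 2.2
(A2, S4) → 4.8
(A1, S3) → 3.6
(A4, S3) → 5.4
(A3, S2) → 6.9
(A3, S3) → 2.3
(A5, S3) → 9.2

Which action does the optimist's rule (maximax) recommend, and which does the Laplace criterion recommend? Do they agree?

maximax → A7; laplace → A7 (agree)

Row maxima: A1=8.1, A2=9.3, A3=9.3, A4=5.4, A5=9.2, A6=5.1, A7=9.8
Best best-case = 9.8 → A7.
Row averages: A1=4.775, A2=5.425, A3=6.375, A4=2.925, A5=4.05, A6=2.45, A7=8.725
Highest average = 8.725 → A7.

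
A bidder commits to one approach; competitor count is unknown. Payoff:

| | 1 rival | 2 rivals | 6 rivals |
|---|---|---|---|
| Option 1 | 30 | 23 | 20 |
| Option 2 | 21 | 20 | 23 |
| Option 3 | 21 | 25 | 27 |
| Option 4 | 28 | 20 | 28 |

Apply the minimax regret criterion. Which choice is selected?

Column bests: 1 rival=30, 2 rivals=25, 6 rivals=28.
Option 1 regrets: 0, 2, 8 → max 8
Option 2 regrets: 9, 5, 5 → max 9
Option 3 regrets: 9, 0, 1 → max 9
Option 4 regrets: 2, 5, 0 → max 5
Smallest max regret = 5 → Option 4.

Option 4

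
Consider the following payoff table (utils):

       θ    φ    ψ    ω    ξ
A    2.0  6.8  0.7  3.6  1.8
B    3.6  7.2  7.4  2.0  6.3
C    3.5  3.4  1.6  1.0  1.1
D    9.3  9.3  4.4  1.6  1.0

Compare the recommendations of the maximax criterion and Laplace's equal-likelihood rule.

Row maxima: A=6.8, B=7.4, C=3.5, D=9.3
Best best-case = 9.3 → D.
Row averages: A=2.98, B=5.3, C=2.12, D=5.12
Highest average = 5.3 → B.

maximax → D; laplace → B (disagree)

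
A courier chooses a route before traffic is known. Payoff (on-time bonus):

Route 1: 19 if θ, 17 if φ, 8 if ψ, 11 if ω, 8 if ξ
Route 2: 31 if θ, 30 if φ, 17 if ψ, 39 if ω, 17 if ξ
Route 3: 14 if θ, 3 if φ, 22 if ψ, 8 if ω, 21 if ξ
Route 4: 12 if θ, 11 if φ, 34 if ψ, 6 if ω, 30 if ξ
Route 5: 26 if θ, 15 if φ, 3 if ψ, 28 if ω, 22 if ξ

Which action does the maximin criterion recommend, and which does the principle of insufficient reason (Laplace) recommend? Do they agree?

Row minima: Route 1=8, Route 2=17, Route 3=3, Route 4=6, Route 5=3
Best worst-case = 17 → Route 2.
Row averages: Route 1=12.6, Route 2=26.8, Route 3=13.6, Route 4=18.6, Route 5=18.8
Highest average = 26.8 → Route 2.

maximin → Route 2; laplace → Route 2 (agree)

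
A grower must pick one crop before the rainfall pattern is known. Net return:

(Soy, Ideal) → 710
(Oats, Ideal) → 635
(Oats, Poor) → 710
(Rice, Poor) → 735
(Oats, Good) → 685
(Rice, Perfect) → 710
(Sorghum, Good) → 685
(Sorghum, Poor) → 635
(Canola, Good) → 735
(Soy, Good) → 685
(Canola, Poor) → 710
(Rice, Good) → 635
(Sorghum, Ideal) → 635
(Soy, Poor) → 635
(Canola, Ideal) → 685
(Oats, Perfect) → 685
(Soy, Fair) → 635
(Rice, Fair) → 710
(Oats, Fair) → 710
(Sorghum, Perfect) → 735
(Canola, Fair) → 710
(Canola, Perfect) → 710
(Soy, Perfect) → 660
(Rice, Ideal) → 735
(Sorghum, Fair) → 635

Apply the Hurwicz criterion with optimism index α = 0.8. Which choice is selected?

Oats: 0.8·710 + 0.2·635 = 695
Canola: 0.8·735 + 0.2·685 = 725
Sorghum: 0.8·735 + 0.2·635 = 715
Rice: 0.8·735 + 0.2·635 = 715
Soy: 0.8·710 + 0.2·635 = 695
Highest Hurwicz score = 725 → Canola.

Canola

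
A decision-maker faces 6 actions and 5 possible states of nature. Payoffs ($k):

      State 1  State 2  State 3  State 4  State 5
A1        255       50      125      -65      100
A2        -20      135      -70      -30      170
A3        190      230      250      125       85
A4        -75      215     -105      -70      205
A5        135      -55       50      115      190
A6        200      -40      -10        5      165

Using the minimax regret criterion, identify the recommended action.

Column bests: State 1=255, State 2=230, State 3=250, State 4=125, State 5=205.
A1 regrets: 0, 180, 125, 190, 105 → max 190
A2 regrets: 275, 95, 320, 155, 35 → max 320
A3 regrets: 65, 0, 0, 0, 120 → max 120
A4 regrets: 330, 15, 355, 195, 0 → max 355
A5 regrets: 120, 285, 200, 10, 15 → max 285
A6 regrets: 55, 270, 260, 120, 40 → max 270
Smallest max regret = 120 → A3.

A3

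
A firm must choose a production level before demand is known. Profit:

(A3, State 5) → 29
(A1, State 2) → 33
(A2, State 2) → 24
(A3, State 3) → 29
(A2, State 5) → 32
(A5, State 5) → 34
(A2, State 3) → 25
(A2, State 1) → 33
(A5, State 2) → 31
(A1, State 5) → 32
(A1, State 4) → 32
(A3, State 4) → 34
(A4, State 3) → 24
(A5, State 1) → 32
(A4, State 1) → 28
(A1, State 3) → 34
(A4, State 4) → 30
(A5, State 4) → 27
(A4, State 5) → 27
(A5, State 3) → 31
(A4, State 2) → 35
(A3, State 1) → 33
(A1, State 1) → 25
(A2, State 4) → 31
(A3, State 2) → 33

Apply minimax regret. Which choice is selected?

Column bests: State 1=33, State 2=35, State 3=34, State 4=34, State 5=34.
A1 regrets: 8, 2, 0, 2, 2 → max 8
A2 regrets: 0, 11, 9, 3, 2 → max 11
A3 regrets: 0, 2, 5, 0, 5 → max 5
A4 regrets: 5, 0, 10, 4, 7 → max 10
A5 regrets: 1, 4, 3, 7, 0 → max 7
Smallest max regret = 5 → A3.

A3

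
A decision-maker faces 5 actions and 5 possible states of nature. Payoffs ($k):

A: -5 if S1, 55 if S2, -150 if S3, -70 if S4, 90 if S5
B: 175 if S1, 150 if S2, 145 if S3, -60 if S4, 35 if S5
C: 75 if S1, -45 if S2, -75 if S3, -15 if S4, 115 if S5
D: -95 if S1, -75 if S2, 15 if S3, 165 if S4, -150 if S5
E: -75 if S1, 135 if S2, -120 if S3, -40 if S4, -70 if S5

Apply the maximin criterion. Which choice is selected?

Row minima: A=-150, B=-60, C=-75, D=-150, E=-120
Best worst-case = -60 → B.

B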